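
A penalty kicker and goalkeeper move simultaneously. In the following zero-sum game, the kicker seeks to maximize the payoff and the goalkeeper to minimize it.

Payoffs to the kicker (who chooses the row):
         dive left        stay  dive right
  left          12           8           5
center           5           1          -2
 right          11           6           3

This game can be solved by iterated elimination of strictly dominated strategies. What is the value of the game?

Column dive left is strictly dominated by stay for the goalkeeper (8<12, 1<5, 6<11); eliminate dive left.
Column stay is strictly dominated by dive right for the goalkeeper (5<8, -2<1, 3<6); eliminate stay.
Row right is strictly dominated by row left (5>3); eliminate right.
Row center is strictly dominated by row left (5>-2); eliminate center.
Only (left, dive right) remains, with payoff 5.

5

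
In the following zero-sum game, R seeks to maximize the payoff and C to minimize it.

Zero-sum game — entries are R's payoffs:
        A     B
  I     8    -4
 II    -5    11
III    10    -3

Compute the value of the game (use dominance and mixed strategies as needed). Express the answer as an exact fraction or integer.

95/29

Row I is strictly dominated by row III, so R never plays it.
The remaining 2×2 game on (II, III) × (A, B) has no saddle point. Let R play II with probability p; indifference gives −5p + 10(1−p) = 11p − 3(1−p), so p = 13/29.
Similarly C's optimal q on A is 14/29, and the value is -5·(14/29) + (11)·(15/29) = 95/29.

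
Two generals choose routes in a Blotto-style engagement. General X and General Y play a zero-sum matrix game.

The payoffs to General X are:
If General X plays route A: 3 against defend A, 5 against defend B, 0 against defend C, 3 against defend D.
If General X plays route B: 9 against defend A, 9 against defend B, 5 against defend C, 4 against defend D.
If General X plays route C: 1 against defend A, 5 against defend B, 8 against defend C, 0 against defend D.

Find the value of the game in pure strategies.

4

Row minima: 0, 4, 0 → General X's maximin is 4.
Column maxima: 9, 9, 8, 4 → General Y's minimax is 4.
They coincide at (route B, defend D), so the value is 4.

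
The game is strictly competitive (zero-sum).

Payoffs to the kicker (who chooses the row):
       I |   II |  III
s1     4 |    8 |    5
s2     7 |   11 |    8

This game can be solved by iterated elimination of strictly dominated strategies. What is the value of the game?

Column II is strictly dominated by I for the goalkeeper (4<8, 7<11); eliminate II.
Row s1 is strictly dominated by row s2 (7>4, 8>5); eliminate s1.
Column III is strictly dominated by I for the goalkeeper (7<8); eliminate III.
Only (s2, I) remains, with payoff 7.

7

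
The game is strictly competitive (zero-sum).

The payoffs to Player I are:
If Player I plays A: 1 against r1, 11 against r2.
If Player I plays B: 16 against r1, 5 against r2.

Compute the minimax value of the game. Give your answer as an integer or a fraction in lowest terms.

Row minima are 1 and 5, so Player I's maximin is 5; column maxima are 16 and 11, so Player II's minimax is 11. These differ, so the equilibrium is in mixed strategies.
Let Player I play A with probability p. Player II is indifferent when p + 16(1−p) = 11p + 5(1−p), giving p = 11/21.
Let Player II play r1 with probability q. Player I is indifferent when q + 11(1−q) = 16q + 5(1−q), giving q = 2/7.
The value is 1·(2/7) + (11)·(5/7) = 57/7.

57/7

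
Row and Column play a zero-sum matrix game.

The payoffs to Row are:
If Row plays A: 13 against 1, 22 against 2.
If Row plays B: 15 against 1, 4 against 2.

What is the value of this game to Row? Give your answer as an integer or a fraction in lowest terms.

Row minima are 13 and 4, so Row's maximin is 13; column maxima are 15 and 22, so Column's minimax is 15. These differ, so the equilibrium is in mixed strategies.
Let Row play A with probability p. Column is indifferent when 13p + 15(1−p) = 22p + 4(1−p), giving p = 11/20.
Let Column play 1 with probability q. Row is indifferent when 13q + 22(1−q) = 15q + 4(1−q), giving q = 9/10.
The value is 13·(9/10) + (22)·(1/10) = 139/10.

139/10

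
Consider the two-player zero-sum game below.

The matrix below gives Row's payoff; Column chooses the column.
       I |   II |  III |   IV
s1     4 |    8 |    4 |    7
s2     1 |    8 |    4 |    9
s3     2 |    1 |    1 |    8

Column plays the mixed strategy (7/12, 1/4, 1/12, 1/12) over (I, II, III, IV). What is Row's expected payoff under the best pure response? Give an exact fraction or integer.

21/4

s1: (4)·(7/12) + (8)·(1/4) + (4)·(1/12) + (7)·(1/12) = 21/4.
s2: (1)·(7/12) + (8)·(1/4) + (4)·(1/12) + (9)·(1/12) = 11/3.
s3: (2)·(7/12) + (1)·(1/4) + (1)·(1/12) + (8)·(1/12) = 13/6.
The best pure response is s1 with expected payoff 21/4.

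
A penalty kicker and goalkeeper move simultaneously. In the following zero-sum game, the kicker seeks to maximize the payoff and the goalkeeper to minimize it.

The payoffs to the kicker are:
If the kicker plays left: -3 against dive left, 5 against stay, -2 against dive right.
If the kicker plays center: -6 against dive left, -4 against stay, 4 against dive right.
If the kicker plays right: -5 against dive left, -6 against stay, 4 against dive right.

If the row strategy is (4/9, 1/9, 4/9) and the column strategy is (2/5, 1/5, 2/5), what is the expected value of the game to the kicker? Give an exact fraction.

Against (2/5, 1/5, 2/5), each row's expected payoff is left: -1; center: -8/5; right: -8/5.
Taking the (4/9, 1/9, 4/9)-weighted average: (4/9)·(-1) + (1/9)·(-8/5) + (4/9)·(-8/5) = -4/3.

-4/3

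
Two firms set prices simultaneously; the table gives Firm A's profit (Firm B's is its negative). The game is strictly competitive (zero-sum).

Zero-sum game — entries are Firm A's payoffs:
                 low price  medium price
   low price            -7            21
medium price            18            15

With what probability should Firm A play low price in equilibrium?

Row minima are -7 and 15, so Firm A's maximin is 15; column maxima are 18 and 21, so Firm B's minimax is 18. These differ, so the equilibrium is in mixed strategies.
Let Firm A play low price with probability p. Firm B is indifferent when −7p + 18(1−p) = 21p + 15(1−p), giving p = 3/31.

3/31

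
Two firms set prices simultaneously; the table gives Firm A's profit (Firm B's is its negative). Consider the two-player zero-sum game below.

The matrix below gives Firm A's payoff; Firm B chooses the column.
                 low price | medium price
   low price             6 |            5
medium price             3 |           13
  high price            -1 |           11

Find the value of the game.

63/11

Row high price is strictly dominated by row medium price, so Firm A never plays it.
The remaining 2×2 game on (low price, medium price) × (low price, medium price) has no saddle point. Let Firm A play low price with probability p; indifference gives 6p + 3(1−p) = 5p + 13(1−p), so p = 10/11.
Similarly Firm B's optimal q on low price is 8/11, and the value is 6·(8/11) + (5)·(3/11) = 63/11.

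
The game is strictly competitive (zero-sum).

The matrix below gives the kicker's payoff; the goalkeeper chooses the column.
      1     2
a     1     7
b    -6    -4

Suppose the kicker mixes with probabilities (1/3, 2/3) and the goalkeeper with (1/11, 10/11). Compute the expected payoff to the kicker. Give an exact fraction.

Against (1/11, 10/11), each row's expected payoff is a: 71/11; b: -46/11.
Taking the (1/3, 2/3)-weighted average: (1/3)·(71/11) + (2/3)·(-46/11) = -7/11.

-7/11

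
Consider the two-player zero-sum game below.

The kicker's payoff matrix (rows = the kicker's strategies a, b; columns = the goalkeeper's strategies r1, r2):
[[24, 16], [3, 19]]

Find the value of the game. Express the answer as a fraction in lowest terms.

17

Row minima are 16 and 3, so the kicker's maximin is 16; column maxima are 24 and 19, so the goalkeeper's minimax is 19. These differ, so the equilibrium is in mixed strategies.
Let the kicker play a with probability p. The goalkeeper is indifferent when 24p + 3(1−p) = 16p + 19(1−p), giving p = 2/3.
Let the goalkeeper play r1 with probability q. The kicker is indifferent when 24q + 16(1−q) = 3q + 19(1−q), giving q = 1/8.
The value is 24·(1/8) + (16)·(7/8) = 17.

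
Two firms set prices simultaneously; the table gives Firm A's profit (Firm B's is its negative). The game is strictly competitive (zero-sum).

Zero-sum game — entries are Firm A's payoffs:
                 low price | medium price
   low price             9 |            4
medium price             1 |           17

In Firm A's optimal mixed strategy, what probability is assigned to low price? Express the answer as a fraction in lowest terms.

Row minima are 4 and 1, so Firm A's maximin is 4; column maxima are 9 and 17, so Firm B's minimax is 9. These differ, so the equilibrium is in mixed strategies.
Let Firm A play low price with probability p. Firm B is indifferent when 9p + (1−p) = 4p + 17(1−p), giving p = 16/21.

16/21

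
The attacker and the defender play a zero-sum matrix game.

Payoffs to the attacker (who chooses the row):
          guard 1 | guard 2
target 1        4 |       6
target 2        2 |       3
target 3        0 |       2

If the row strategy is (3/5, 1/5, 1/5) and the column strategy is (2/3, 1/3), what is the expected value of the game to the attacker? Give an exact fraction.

Against (2/3, 1/3), each row's expected payoff is target 1: 14/3; target 2: 7/3; target 3: 2/3.
Taking the (3/5, 1/5, 1/5)-weighted average: (3/5)·(14/3) + (1/5)·(7/3) + (1/5)·(2/3) = 17/5.

17/5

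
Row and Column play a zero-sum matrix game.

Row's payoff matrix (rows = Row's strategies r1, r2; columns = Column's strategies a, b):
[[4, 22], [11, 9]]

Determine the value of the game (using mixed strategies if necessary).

Row minima are 4 and 9, so Row's maximin is 9; column maxima are 11 and 22, so Column's minimax is 11. These differ, so the equilibrium is in mixed strategies.
Let Row play r1 with probability p. Column is indifferent when 4p + 11(1−p) = 22p + 9(1−p), giving p = 1/10.
Let Column play a with probability q. Row is indifferent when 4q + 22(1−q) = 11q + 9(1−q), giving q = 13/20.
The value is 4·(13/20) + (22)·(7/20) = 103/10.

103/10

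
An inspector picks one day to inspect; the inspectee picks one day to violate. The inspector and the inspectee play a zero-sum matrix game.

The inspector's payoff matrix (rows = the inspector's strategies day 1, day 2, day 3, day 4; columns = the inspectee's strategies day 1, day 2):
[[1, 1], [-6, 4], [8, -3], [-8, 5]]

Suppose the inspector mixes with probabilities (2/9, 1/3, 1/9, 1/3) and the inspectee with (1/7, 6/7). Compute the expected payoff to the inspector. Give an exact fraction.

124/63

Against (1/7, 6/7), each row's expected payoff is day 1: 1; day 2: 18/7; day 3: -10/7; day 4: 22/7.
Taking the (2/9, 1/3, 1/9, 1/3)-weighted average: (2/9)·(1) + (1/3)·(18/7) + (1/9)·(-10/7) + (1/3)·(22/7) = 124/63.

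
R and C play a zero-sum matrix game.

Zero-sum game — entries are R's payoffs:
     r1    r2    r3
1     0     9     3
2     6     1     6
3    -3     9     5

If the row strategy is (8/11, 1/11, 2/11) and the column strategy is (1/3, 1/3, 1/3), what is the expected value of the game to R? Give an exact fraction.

131/33

Against (1/3, 1/3, 1/3), each row's expected payoff is 1: 4; 2: 13/3; 3: 11/3.
Taking the (8/11, 1/11, 2/11)-weighted average: (8/11)·(4) + (1/11)·(13/3) + (2/11)·(11/3) = 131/33.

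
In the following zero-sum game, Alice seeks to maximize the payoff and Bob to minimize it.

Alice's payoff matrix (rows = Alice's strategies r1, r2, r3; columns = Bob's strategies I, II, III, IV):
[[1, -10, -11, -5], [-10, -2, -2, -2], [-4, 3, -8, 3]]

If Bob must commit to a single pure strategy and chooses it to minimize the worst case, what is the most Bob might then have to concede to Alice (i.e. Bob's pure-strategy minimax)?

-2

The worst case (largest entry) in each column is I: 1, II: 3, III: -2, IV: 3.
The best (smallest) of these is -2.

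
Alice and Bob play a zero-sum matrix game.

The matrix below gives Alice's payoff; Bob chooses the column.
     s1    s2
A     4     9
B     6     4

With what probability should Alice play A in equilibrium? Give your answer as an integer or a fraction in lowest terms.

2/7

Row minima are 4 and 4, so Alice's maximin is 4; column maxima are 6 and 9, so Bob's minimax is 6. These differ, so the equilibrium is in mixed strategies.
Let Alice play A with probability p. Bob is indifferent when 4p + 6(1−p) = 9p + 4(1−p), giving p = 2/7.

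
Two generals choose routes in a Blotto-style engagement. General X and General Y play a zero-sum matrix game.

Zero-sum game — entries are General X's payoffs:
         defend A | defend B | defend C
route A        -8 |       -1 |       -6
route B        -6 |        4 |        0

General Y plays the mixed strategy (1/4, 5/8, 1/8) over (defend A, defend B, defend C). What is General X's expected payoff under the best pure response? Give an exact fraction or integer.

route A: (-8)·(1/4) + (-1)·(5/8) + (-6)·(1/8) = -27/8.
route B: (-6)·(1/4) + (4)·(5/8) + (0)·(1/8) = 1.
The best pure response is route B with expected payoff 1.

1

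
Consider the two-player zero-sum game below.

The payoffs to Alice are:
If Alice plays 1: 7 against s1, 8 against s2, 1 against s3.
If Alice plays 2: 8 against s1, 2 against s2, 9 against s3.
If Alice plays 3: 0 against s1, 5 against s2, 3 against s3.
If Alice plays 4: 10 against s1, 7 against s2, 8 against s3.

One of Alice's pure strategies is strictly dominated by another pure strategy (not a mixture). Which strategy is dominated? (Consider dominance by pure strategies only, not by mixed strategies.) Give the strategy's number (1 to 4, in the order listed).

3

Compare 3 with 4: 10 > 0, 7 > 5, 8 > 3.
So 4 strictly dominates 3 for Alice; 3 is strictly dominated.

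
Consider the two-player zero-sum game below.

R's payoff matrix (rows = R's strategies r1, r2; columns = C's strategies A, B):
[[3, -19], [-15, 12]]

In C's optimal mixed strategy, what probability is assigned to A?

Row minima are -19 and -15, so R's maximin is -15; column maxima are 3 and 12, so C's minimax is 3. These differ, so the equilibrium is in mixed strategies.
Let C play A with probability q. R is indifferent when 3q − 19(1−q) = −15q + 12(1−q), giving q = 31/49.

31/49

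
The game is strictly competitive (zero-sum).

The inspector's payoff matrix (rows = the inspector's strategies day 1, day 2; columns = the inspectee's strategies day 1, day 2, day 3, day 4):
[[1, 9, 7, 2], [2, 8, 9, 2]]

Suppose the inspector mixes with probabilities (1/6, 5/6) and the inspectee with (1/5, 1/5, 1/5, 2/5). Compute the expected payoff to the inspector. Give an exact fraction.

Against (1/5, 1/5, 1/5, 2/5), each row's expected payoff is day 1: 21/5; day 2: 23/5.
Taking the (1/6, 5/6)-weighted average: (1/6)·(21/5) + (5/6)·(23/5) = 68/15.

68/15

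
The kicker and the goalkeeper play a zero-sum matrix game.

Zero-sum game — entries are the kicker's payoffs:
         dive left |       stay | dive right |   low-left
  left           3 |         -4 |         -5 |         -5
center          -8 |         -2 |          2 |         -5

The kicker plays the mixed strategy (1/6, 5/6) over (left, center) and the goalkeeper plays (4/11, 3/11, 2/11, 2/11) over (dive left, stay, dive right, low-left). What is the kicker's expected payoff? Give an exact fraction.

-40/11

Against (4/11, 3/11, 2/11, 2/11), each row's expected payoff is left: -20/11; center: -4.
Taking the (1/6, 5/6)-weighted average: (1/6)·(-20/11) + (5/6)·(-4) = -40/11.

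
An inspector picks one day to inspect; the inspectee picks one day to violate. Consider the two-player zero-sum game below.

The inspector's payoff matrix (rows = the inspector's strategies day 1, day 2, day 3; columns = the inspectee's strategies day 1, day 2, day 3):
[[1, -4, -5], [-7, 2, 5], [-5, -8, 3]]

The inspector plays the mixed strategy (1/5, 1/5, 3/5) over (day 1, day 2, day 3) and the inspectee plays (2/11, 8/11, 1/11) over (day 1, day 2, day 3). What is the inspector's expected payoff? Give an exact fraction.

-241/55

Against (2/11, 8/11, 1/11), each row's expected payoff is day 1: -35/11; day 2: 7/11; day 3: -71/11.
Taking the (1/5, 1/5, 3/5)-weighted average: (1/5)·(-35/11) + (1/5)·(7/11) + (3/5)·(-71/11) = -241/55.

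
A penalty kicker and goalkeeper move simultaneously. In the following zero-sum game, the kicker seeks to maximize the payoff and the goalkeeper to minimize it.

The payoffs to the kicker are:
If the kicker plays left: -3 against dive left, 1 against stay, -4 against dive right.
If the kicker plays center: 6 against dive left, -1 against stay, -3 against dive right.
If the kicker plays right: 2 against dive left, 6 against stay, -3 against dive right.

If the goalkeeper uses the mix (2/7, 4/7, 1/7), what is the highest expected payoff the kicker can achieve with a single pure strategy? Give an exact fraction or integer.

left: (-3)·(2/7) + (1)·(4/7) + (-4)·(1/7) = -6/7.
center: (6)·(2/7) + (-1)·(4/7) + (-3)·(1/7) = 5/7.
right: (2)·(2/7) + (6)·(4/7) + (-3)·(1/7) = 25/7.
The best pure response is right with expected payoff 25/7.

25/7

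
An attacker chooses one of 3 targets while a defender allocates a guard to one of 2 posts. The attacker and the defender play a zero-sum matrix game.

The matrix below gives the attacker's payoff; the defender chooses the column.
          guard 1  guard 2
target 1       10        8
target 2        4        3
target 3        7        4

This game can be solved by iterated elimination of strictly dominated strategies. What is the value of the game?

Row target 3 is strictly dominated by row target 1 (10>7, 8>4); eliminate target 3.
Column guard 1 is strictly dominated by guard 2 for the defender (8<10, 3<4); eliminate guard 1.
Row target 2 is strictly dominated by row target 1 (8>3); eliminate target 2.
Only (target 1, guard 2) remains, with payoff 8.

8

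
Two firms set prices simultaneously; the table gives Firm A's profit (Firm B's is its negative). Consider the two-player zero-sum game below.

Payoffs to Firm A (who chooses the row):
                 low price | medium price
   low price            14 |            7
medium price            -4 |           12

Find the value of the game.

196/23

Row minima are 7 and -4, so Firm A's maximin is 7; column maxima are 14 and 12, so Firm B's minimax is 12. These differ, so the equilibrium is in mixed strategies.
Let Firm A play low price with probability p. Firm B is indifferent when 14p − 4(1−p) = 7p + 12(1−p), giving p = 16/23.
Let Firm B play low price with probability q. Firm A is indifferent when 14q + 7(1−q) = −4q + 12(1−q), giving q = 5/23.
The value is 14·(5/23) + (7)·(18/23) = 196/23.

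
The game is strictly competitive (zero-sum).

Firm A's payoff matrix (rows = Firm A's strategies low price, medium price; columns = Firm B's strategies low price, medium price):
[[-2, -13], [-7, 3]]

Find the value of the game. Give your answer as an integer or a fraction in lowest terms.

Row minima are -13 and -7, so Firm A's maximin is -7; column maxima are -2 and 3, so Firm B's minimax is -2. These differ, so the equilibrium is in mixed strategies.
Let Firm A play low price with probability p. Firm B is indifferent when −2p − 7(1−p) = −13p + 3(1−p), giving p = 10/21.
Let Firm B play low price with probability q. Firm A is indifferent when −2q − 13(1−q) = −7q + 3(1−q), giving q = 16/21.
The value is -2·(16/21) + (-13)·(5/21) = -97/21.

-97/21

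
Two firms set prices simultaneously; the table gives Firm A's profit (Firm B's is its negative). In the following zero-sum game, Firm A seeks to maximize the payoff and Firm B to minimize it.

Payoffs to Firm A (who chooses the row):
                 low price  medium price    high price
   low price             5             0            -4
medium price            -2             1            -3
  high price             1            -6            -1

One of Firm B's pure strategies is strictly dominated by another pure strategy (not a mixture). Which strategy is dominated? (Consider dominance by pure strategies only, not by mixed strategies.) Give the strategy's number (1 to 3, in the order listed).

Firm B prefers columns that give Firm A less. Compare low price with high price: -4 < 5, -3 < -2, -1 < 1.
So high price strictly dominates low price for Firm B; low price is strictly dominated.

1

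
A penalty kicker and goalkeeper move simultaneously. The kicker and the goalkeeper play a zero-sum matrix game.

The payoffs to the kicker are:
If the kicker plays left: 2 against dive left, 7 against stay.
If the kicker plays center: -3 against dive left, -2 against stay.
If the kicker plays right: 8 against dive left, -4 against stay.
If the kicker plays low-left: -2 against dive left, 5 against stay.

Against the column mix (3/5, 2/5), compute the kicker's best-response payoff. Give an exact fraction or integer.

left: (2)·(3/5) + (7)·(2/5) = 4.
center: (-3)·(3/5) + (-2)·(2/5) = -13/5.
right: (8)·(3/5) + (-4)·(2/5) = 16/5.
low-left: (-2)·(3/5) + (5)·(2/5) = 4/5.
The best pure response is left with expected payoff 4.

4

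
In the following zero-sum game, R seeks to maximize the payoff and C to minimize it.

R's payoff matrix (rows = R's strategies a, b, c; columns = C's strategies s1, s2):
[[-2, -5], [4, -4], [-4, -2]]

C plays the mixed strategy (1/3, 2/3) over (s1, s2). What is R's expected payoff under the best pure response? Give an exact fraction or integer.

-4/3

a: (-2)·(1/3) + (-5)·(2/3) = -4.
b: (4)·(1/3) + (-4)·(2/3) = -4/3.
c: (-4)·(1/3) + (-2)·(2/3) = -8/3.
The best pure response is b with expected payoff -4/3.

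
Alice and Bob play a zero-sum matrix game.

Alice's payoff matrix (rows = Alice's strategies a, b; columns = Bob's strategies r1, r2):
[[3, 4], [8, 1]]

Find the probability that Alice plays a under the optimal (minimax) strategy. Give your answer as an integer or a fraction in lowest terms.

7/8

Row minima are 3 and 1, so Alice's maximin is 3; column maxima are 8 and 4, so Bob's minimax is 4. These differ, so the equilibrium is in mixed strategies.
Let Alice play a with probability p. Bob is indifferent when 3p + 8(1−p) = 4p + (1−p), giving p = 7/8.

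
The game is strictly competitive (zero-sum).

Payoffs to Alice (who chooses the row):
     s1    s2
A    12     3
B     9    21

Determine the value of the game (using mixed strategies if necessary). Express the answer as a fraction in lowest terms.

Row minima are 3 and 9, so Alice's maximin is 9; column maxima are 12 and 21, so Bob's minimax is 12. These differ, so the equilibrium is in mixed strategies.
Let Alice play A with probability p. Bob is indifferent when 12p + 9(1−p) = 3p + 21(1−p), giving p = 4/7.
Let Bob play s1 with probability q. Alice is indifferent when 12q + 3(1−q) = 9q + 21(1−q), giving q = 6/7.
The value is 12·(6/7) + (3)·(1/7) = 75/7.

75/7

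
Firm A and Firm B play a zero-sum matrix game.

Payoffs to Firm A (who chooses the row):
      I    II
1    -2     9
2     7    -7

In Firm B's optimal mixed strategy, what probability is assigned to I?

16/25

Row minima are -2 and -7, so Firm A's maximin is -2; column maxima are 7 and 9, so Firm B's minimax is 7. These differ, so the equilibrium is in mixed strategies.
Let Firm B play I with probability q. Firm A is indifferent when −2q + 9(1−q) = 7q − 7(1−q), giving q = 16/25.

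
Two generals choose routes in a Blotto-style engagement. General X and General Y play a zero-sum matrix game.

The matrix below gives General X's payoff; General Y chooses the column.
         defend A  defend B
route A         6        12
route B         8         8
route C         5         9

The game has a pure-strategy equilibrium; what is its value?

Row minima: 6, 8, 5 → General X's maximin is 8.
Column maxima: 8, 12 → General Y's minimax is 8.
They coincide at (route B, defend A), so the value is 8.

8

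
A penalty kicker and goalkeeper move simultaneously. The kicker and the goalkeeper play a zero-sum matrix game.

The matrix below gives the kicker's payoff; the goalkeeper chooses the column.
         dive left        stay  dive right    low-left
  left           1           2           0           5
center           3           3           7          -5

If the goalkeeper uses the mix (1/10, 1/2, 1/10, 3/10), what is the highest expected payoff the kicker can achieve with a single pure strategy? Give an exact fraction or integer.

13/5

left: (1)·(1/10) + (2)·(1/2) + (0)·(1/10) + (5)·(3/10) = 13/5.
center: (3)·(1/10) + (3)·(1/2) + (7)·(1/10) + (-5)·(3/10) = 1.
The best pure response is left with expected payoff 13/5.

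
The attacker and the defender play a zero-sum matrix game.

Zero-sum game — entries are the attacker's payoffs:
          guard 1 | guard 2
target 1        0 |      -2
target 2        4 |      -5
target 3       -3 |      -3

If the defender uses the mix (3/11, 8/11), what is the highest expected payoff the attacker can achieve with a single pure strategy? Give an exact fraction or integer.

-16/11

target 1: (0)·(3/11) + (-2)·(8/11) = -16/11.
target 2: (4)·(3/11) + (-5)·(8/11) = -28/11.
target 3: (-3)·(3/11) + (-3)·(8/11) = -3.
The best pure response is target 1 with expected payoff -16/11.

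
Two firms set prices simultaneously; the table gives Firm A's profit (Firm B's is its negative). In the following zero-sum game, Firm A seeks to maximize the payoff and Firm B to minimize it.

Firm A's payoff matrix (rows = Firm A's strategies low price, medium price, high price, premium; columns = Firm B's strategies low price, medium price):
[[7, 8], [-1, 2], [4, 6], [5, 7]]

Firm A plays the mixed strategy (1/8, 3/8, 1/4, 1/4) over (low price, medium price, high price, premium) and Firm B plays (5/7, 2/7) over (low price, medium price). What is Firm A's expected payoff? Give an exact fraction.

Against (5/7, 2/7), each row's expected payoff is low price: 51/7; medium price: -1/7; high price: 32/7; premium: 39/7.
Taking the (1/8, 3/8, 1/4, 1/4)-weighted average: (1/8)·(51/7) + (3/8)·(-1/7) + (1/4)·(32/7) + (1/4)·(39/7) = 95/28.

95/28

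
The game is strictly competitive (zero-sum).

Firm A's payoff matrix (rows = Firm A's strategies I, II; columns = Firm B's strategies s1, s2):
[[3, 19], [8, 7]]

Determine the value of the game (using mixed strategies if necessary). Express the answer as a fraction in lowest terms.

131/17

Row minima are 3 and 7, so Firm A's maximin is 7; column maxima are 8 and 19, so Firm B's minimax is 8. These differ, so the equilibrium is in mixed strategies.
Let Firm A play I with probability p. Firm B is indifferent when 3p + 8(1−p) = 19p + 7(1−p), giving p = 1/17.
Let Firm B play s1 with probability q. Firm A is indifferent when 3q + 19(1−q) = 8q + 7(1−q), giving q = 12/17.
The value is 3·(12/17) + (19)·(5/17) = 131/17.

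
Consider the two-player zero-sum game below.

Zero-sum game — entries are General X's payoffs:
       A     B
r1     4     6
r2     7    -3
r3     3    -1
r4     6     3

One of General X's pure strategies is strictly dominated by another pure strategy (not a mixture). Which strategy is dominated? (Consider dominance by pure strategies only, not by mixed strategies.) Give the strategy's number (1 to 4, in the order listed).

3

Compare r3 with r1: 4 > 3, 6 > -1.
So r1 strictly dominates r3 for General X; r3 is strictly dominated.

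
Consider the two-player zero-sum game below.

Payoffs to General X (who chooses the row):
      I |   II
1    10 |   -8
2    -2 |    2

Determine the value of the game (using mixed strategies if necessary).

Row minima are -8 and -2, so General X's maximin is -2; column maxima are 10 and 2, so General Y's minimax is 2. These differ, so the equilibrium is in mixed strategies.
Let General X play 1 with probability p. General Y is indifferent when 10p − 2(1−p) = −8p + 2(1−p), giving p = 2/11.
Let General Y play I with probability q. General X is indifferent when 10q − 8(1−q) = −2q + 2(1−q), giving q = 5/11.
The value is 10·(5/11) + (-8)·(6/11) = 2/11.

2/11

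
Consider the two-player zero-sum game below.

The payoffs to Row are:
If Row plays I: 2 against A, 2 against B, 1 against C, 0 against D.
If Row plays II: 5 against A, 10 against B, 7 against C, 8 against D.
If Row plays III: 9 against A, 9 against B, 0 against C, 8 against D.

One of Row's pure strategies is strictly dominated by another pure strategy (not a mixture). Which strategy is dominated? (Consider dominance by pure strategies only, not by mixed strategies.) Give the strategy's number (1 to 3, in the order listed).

Compare I with II: 5 > 2, 10 > 2, 7 > 1, 8 > 0.
So II strictly dominates I for Row; I is strictly dominated.

1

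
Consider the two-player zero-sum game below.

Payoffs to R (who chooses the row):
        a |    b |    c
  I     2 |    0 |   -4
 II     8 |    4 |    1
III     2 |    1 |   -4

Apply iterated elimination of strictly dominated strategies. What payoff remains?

Row I is strictly dominated by row II (8>2, 4>0, 1>-4); eliminate I.
Column a is strictly dominated by b for C (4<8, 1<2); eliminate a.
Row III is strictly dominated by row II (4>1, 1>-4); eliminate III.
Column b is strictly dominated by c for C (1<4); eliminate b.
Only (II, c) remains, with payoff 1.

1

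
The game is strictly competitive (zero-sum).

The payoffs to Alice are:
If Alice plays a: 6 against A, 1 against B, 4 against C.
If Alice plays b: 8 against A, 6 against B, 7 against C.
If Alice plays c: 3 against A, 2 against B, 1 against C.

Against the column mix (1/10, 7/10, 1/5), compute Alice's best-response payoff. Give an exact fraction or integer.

32/5

a: (6)·(1/10) + (1)·(7/10) + (4)·(1/5) = 21/10.
b: (8)·(1/10) + (6)·(7/10) + (7)·(1/5) = 32/5.
c: (3)·(1/10) + (2)·(7/10) + (1)·(1/5) = 19/10.
The best pure response is b with expected payoff 32/5.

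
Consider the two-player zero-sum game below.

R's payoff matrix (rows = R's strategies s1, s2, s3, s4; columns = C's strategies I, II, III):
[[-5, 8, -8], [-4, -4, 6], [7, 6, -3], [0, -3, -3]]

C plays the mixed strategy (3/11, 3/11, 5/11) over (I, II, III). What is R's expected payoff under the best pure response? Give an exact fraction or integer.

s1: (-5)·(3/11) + (8)·(3/11) + (-8)·(5/11) = -31/11.
s2: (-4)·(3/11) + (-4)·(3/11) + (6)·(5/11) = 6/11.
s3: (7)·(3/11) + (6)·(3/11) + (-3)·(5/11) = 24/11.
s4: (0)·(3/11) + (-3)·(3/11) + (-3)·(5/11) = -24/11.
The best pure response is s3 with expected payoff 24/11.

24/11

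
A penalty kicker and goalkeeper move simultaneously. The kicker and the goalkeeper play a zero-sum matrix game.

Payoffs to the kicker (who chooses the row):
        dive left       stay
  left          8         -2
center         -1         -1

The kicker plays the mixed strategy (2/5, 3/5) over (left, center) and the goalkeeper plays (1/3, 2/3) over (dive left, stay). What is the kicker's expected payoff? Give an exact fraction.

Against (1/3, 2/3), each row's expected payoff is left: 4/3; center: -1.
Taking the (2/5, 3/5)-weighted average: (2/5)·(4/3) + (3/5)·(-1) = -1/15.

-1/15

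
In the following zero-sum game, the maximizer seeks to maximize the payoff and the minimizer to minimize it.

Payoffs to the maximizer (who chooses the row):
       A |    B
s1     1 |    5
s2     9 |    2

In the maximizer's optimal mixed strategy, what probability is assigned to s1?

Row minima are 1 and 2, so the maximizer's maximin is 2; column maxima are 9 and 5, so the minimizer's minimax is 5. These differ, so the equilibrium is in mixed strategies.
Let the maximizer play s1 with probability p. The minimizer is indifferent when p + 9(1−p) = 5p + 2(1−p), giving p = 7/11.

7/11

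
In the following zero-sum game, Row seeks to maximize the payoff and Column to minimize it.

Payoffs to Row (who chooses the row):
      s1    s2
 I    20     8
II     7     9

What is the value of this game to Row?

62/7

Row minima are 8 and 7, so Row's maximin is 8; column maxima are 20 and 9, so Column's minimax is 9. These differ, so the equilibrium is in mixed strategies.
Let Row play I with probability p. Column is indifferent when 20p + 7(1−p) = 8p + 9(1−p), giving p = 1/7.
Let Column play s1 with probability q. Row is indifferent when 20q + 8(1−q) = 7q + 9(1−q), giving q = 1/14.
The value is 20·(1/14) + (8)·(13/14) = 62/7.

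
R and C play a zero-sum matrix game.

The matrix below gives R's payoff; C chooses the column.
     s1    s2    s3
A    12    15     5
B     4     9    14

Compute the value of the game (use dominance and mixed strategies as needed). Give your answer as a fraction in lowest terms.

148/17

Column s2 is strictly dominated by s1 for C (it gives R more in every row).
The remaining 2×2 game on (A, B) × (s1, s3) has no saddle point. Let R play A with probability p; indifference gives 12p + 4(1−p) = 5p + 14(1−p), so p = 10/17.
Similarly C's optimal q on s1 is 9/17, and the value is 12·(9/17) + (5)·(8/17) = 148/17.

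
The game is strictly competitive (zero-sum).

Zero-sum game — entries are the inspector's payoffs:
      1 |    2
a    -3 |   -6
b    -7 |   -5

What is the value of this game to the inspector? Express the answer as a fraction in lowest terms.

Row minima are -6 and -7, so the inspector's maximin is -6; column maxima are -3 and -5, so the inspectee's minimax is -5. These differ, so the equilibrium is in mixed strategies.
Let the inspector play a with probability p. The inspectee is indifferent when −3p − 7(1−p) = −6p − 5(1−p), giving p = 2/5.
Let the inspectee play 1 with probability q. The inspector is indifferent when −3q − 6(1−q) = −7q − 5(1−q), giving q = 1/5.
The value is -3·(1/5) + (-6)·(4/5) = -27/5.

-27/5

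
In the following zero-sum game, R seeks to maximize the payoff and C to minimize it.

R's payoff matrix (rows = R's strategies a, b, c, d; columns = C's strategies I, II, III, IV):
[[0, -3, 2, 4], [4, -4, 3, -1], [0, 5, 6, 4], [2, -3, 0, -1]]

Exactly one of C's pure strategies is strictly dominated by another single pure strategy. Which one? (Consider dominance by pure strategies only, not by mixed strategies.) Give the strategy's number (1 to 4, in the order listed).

3

C prefers columns that give R less. Compare III with II: -3 < 2, -4 < 3, 5 < 6, -3 < 0.
So II strictly dominates III for C; III is strictly dominated.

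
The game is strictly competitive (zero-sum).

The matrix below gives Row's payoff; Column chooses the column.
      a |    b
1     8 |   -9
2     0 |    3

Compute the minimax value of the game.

6/5

Row minima are -9 and 0, so Row's maximin is 0; column maxima are 8 and 3, so Column's minimax is 3. These differ, so the equilibrium is in mixed strategies.
Let Row play 1 with probability p. Column is indifferent when 8p = −9p + 3(1−p), giving p = 3/20.
Let Column play a with probability q. Row is indifferent when 8q − 9(1−q) = 3(1−q), giving q = 3/5.
The value is 8·(3/5) + (-9)·(2/5) = 6/5.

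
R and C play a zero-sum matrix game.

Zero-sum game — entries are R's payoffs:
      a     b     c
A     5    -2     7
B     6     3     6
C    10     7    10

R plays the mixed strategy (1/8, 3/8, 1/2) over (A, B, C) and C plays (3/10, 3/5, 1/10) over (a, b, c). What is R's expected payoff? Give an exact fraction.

Against (3/10, 3/5, 1/10), each row's expected payoff is A: 1; B: 21/5; C: 41/5.
Taking the (1/8, 3/8, 1/2)-weighted average: (1/8)·(1) + (3/8)·(21/5) + (1/2)·(41/5) = 29/5.

29/5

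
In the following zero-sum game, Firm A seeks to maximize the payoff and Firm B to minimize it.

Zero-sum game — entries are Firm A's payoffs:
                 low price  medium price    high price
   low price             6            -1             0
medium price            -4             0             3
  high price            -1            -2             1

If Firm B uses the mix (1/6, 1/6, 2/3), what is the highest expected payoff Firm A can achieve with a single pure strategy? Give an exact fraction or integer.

low price: (6)·(1/6) + (-1)·(1/6) + (0)·(2/3) = 5/6.
medium price: (-4)·(1/6) + (0)·(1/6) + (3)·(2/3) = 4/3.
high price: (-1)·(1/6) + (-2)·(1/6) + (1)·(2/3) = 1/6.
The best pure response is medium price with expected payoff 4/3.

4/3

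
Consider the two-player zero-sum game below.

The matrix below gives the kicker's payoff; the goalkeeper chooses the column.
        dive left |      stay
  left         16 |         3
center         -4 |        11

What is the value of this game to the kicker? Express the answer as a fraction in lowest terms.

47/7

Row minima are 3 and -4, so the kicker's maximin is 3; column maxima are 16 and 11, so the goalkeeper's minimax is 11. These differ, so the equilibrium is in mixed strategies.
Let the kicker play left with probability p. The goalkeeper is indifferent when 16p − 4(1−p) = 3p + 11(1−p), giving p = 15/28.
Let the goalkeeper play dive left with probability q. The kicker is indifferent when 16q + 3(1−q) = −4q + 11(1−q), giving q = 2/7.
The value is 16·(2/7) + (3)·(5/7) = 47/7.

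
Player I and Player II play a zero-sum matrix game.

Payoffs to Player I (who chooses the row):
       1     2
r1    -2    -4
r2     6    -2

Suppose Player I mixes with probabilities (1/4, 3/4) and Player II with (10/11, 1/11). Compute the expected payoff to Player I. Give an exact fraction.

75/22

Against (10/11, 1/11), each row's expected payoff is r1: -24/11; r2: 58/11.
Taking the (1/4, 3/4)-weighted average: (1/4)·(-24/11) + (3/4)·(58/11) = 75/22.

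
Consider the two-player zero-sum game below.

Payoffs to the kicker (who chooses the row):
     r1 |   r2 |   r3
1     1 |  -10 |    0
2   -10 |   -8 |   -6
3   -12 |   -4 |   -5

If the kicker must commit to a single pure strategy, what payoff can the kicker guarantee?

-10

The worst-case payoff for each row is 1: -10, 2: -10, 3: -12.
The best of these is -10.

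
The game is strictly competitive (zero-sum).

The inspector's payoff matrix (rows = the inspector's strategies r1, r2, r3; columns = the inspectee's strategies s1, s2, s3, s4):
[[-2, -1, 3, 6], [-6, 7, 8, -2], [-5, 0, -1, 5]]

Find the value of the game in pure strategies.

Row minima: -2, -6, -5 → the inspector's maximin is -2.
Column maxima: -2, 7, 8, 6 → the inspectee's minimax is -2.
They coincide at (r1, s1), so the value is -2.

-2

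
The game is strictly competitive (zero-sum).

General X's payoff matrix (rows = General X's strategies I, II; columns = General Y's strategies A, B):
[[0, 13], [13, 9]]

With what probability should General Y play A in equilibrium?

Row minima are 0 and 9, so General X's maximin is 9; column maxima are 13 and 13, so General Y's minimax is 13. These differ, so the equilibrium is in mixed strategies.
Let General Y play A with probability q. General X is indifferent when 13(1−q) = 13q + 9(1−q), giving q = 4/17.

4/17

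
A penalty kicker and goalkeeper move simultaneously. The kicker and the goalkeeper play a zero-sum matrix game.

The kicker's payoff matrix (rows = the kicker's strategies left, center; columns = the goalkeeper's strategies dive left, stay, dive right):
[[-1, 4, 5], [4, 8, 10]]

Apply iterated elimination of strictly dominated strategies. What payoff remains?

Column dive right is strictly dominated by dive left for the goalkeeper (-1<5, 4<10); eliminate dive right.
Column stay is strictly dominated by dive left for the goalkeeper (-1<4, 4<8); eliminate stay.
Row left is strictly dominated by row center (4>-1); eliminate left.
Only (center, dive left) remains, with payoff 4.

4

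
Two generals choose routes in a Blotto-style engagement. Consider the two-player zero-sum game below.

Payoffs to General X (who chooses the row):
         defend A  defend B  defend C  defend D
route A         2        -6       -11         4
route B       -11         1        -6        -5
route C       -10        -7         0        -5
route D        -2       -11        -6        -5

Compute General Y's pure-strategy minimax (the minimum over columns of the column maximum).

0

The worst case (largest entry) in each column is defend A: 2, defend B: 1, defend C: 0, defend D: 4.
The best (smallest) of these is 0.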